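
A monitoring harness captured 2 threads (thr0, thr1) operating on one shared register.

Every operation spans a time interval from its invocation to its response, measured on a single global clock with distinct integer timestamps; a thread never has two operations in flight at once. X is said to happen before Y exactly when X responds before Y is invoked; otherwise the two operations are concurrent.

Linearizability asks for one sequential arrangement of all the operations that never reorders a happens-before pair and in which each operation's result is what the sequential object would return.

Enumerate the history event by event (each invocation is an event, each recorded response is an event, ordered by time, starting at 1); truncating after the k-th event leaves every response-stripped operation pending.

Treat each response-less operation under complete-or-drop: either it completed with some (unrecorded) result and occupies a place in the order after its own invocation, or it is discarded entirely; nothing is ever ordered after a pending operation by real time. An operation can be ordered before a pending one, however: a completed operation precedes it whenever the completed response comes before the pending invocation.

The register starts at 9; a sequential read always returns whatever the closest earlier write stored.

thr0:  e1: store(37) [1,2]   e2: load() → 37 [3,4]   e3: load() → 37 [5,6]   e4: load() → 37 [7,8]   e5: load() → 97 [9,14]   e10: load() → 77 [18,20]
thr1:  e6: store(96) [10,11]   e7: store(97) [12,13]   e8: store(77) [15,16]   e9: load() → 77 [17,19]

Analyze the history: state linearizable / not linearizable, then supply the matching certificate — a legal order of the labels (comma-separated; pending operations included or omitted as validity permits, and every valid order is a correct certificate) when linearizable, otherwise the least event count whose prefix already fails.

linearizable — witness: e1, e2, e3, e4, e6, e7, e5, e8, e9, e10

step 1: e1 store(37) — value 37
step 2: e2 load() → 37 — value 37
step 3: e3 load() → 37 — value 37
step 4: e4 load() → 37 — value 37
step 5: e6 store(96) — value 96
step 6: e7 store(97) — value 97
step 7: e5 load() → 97 — value 97
step 8: e8 store(77) — value 77
step 9: e9 load() → 77 — value 77
step 10: e10 load() → 77 — value 77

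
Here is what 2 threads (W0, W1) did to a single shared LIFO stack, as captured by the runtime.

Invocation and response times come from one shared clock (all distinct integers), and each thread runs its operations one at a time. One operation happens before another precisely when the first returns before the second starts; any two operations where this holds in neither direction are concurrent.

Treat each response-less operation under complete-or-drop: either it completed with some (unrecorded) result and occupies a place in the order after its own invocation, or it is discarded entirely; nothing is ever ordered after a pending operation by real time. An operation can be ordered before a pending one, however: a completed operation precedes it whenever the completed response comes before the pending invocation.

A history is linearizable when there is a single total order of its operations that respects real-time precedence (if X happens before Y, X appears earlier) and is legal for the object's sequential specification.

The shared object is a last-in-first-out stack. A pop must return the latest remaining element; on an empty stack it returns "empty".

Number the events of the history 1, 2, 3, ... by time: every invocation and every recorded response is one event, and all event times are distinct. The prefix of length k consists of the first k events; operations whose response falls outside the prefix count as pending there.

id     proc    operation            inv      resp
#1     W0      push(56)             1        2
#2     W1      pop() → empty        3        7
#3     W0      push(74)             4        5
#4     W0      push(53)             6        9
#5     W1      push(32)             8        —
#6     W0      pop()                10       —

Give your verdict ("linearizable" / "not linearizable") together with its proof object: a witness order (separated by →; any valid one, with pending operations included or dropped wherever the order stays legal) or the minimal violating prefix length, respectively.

prefix check: 1..6 passes, 1..7 fails once #2's time-7 response joins
3 completed operations, 2 real-time-consistent orders — every LIFO stack replay fails
no completion choice of the 1 pending operation (#4) rescues it — every subset was tried
e.g. #1, #2, #3 (pending dropped): illegal at step 2, since #2 pop() → empty cannot apply there
e.g. #1, #3, #2 (pending dropped): illegal at step 3, since #2 pop() → empty cannot apply there

not linearizable — minimal violating prefix: 7 events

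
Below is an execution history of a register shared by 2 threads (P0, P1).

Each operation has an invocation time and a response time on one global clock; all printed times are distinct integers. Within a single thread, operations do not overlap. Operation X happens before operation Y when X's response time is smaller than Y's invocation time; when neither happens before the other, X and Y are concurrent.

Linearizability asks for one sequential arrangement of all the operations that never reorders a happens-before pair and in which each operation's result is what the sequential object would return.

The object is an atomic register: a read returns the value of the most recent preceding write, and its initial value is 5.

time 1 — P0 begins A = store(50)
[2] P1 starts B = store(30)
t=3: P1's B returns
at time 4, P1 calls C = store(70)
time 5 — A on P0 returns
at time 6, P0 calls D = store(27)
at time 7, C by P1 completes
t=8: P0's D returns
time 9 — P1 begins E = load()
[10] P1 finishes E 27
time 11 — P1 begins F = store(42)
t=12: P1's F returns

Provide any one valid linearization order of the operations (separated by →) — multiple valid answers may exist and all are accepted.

A → B → C → D → E → F

step 1: A store(50) — value 50
step 2: B store(30) — value 30
step 3: C store(70) — value 70
step 4: D store(27) — value 27
step 5: E load() → 27 — value 27
step 6: F store(42) — value 42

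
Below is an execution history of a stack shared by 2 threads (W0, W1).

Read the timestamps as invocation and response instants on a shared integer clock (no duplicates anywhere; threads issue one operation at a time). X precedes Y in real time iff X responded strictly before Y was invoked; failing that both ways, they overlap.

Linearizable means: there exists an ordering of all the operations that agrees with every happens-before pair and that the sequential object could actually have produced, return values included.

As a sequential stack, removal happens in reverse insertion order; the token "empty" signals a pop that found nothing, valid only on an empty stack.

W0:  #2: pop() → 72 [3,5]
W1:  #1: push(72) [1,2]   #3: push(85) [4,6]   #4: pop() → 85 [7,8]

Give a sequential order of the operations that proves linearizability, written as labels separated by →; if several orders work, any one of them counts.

after step 1 (#1 push(72)): stack <72>
after step 2 (#2 pop() → 72): stack <>
after step 3 (#3 push(85)): stack <85>
after step 4 (#4 pop() → 85): stack <>

#1 → #2 → #3 → #4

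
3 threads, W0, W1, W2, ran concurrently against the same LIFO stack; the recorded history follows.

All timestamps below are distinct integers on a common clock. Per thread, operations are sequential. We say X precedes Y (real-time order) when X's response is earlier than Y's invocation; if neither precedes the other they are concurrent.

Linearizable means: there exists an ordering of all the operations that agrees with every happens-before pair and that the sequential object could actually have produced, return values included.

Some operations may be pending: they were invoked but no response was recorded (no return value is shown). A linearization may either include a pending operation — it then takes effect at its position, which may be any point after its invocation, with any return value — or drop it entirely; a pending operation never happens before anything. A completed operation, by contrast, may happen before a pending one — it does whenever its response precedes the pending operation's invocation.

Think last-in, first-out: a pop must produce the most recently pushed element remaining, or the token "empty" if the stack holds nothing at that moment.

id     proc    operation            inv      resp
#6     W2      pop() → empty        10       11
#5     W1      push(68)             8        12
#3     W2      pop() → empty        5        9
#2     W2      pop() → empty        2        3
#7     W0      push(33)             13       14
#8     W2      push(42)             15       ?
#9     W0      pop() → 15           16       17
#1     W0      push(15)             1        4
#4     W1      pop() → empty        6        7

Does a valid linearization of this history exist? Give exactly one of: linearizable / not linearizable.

not linearizable

prefix check: 1..8 passes, 1..9 fails once #3's time-9 response joins
4 orders of the 4 completed LIFO stack ops respect real time; none is legal
including or dropping the 1 pending operation (#5) in any combination fails
sample order #1, #2, #3, #4 (pending dropped) stalls at step 2 — #2 pop() → empty has no legal effect
sample order #1, #2, #4, #3 (pending dropped) stalls at step 2 — #2 pop() → empty has no legal effect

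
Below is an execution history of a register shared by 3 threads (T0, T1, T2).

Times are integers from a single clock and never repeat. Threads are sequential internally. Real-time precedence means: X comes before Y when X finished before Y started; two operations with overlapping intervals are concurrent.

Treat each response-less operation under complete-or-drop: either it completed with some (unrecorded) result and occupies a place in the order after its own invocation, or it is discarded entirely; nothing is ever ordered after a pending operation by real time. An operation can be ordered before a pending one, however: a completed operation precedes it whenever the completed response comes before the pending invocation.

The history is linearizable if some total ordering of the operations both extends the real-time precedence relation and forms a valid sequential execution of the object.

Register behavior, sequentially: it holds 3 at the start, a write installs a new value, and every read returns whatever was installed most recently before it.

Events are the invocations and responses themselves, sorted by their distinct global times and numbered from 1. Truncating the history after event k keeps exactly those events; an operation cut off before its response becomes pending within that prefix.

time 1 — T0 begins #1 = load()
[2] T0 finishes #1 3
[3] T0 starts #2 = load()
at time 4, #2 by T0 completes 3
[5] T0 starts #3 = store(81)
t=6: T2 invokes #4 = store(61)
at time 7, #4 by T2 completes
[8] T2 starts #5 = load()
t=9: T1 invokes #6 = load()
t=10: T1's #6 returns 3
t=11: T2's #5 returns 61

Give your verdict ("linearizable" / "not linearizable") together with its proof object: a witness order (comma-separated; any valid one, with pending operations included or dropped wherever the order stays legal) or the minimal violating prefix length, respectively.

not linearizable — minimal violating prefix: 10 events

through event 9 a valid linearization exists; event 10 (#6 responding at time 10) ends that
a single order respects real time; the 4 completed register operations fail replay along it
every completion of the 2 pending operations (#3, #5) was checked; none linearizes
one such order, #1, #2, #4, #6 (pending dropped), breaks at step 4 where #6 load() → 3 is illegal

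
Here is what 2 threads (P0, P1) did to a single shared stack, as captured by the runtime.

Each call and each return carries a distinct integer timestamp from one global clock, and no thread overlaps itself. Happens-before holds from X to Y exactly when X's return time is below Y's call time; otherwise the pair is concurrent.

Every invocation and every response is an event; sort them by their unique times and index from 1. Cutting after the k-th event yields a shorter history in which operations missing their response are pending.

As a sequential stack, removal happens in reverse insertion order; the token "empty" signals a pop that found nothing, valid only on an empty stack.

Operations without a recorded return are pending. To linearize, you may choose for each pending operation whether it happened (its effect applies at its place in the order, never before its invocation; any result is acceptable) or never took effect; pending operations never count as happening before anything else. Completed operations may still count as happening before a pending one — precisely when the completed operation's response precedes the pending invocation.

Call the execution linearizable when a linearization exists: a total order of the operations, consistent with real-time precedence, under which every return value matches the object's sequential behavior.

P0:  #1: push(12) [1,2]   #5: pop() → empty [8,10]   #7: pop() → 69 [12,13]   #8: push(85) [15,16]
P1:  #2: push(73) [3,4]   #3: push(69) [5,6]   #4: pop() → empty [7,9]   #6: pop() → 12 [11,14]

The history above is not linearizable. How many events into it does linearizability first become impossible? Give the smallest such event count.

9

a valid linearization of events 1..8 exists, for instance #1, #2, #3:
step 1: #1 push(12) — stack <12>
step 2: #2 push(73) — stack <12,73>
step 3: #3 push(69) — stack <12,73,69>
adding event 9 (#4 responds at 9) leaves no legal real-time order
completion choices over the 1 pending operation (#5) were checked; none helps
one such order, #1, #2, #3, #4 (pending dropped), breaks at step 4 where #4 pop() → empty is illegal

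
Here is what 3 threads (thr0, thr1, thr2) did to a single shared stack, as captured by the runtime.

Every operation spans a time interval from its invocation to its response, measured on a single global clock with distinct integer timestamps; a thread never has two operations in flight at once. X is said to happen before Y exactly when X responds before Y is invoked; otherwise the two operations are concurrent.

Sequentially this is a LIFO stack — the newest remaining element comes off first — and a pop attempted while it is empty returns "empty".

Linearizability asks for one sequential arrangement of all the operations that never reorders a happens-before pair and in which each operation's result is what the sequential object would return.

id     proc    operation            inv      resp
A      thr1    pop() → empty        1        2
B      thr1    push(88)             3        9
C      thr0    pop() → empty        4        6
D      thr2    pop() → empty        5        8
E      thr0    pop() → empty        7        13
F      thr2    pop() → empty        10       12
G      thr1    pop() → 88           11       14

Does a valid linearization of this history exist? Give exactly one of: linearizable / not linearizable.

a witness: A, C, D, B, G, E, F
after step 1 (A pop() → empty): stack <>
after step 2 (C pop() → empty): stack <>
after step 3 (D pop() → empty): stack <>
after step 4 (B push(88)): stack <88>
after step 5 (G pop() → 88): stack <>
after step 6 (E pop() → empty): stack <>
after step 7 (F pop() → empty): stack <>

linearizable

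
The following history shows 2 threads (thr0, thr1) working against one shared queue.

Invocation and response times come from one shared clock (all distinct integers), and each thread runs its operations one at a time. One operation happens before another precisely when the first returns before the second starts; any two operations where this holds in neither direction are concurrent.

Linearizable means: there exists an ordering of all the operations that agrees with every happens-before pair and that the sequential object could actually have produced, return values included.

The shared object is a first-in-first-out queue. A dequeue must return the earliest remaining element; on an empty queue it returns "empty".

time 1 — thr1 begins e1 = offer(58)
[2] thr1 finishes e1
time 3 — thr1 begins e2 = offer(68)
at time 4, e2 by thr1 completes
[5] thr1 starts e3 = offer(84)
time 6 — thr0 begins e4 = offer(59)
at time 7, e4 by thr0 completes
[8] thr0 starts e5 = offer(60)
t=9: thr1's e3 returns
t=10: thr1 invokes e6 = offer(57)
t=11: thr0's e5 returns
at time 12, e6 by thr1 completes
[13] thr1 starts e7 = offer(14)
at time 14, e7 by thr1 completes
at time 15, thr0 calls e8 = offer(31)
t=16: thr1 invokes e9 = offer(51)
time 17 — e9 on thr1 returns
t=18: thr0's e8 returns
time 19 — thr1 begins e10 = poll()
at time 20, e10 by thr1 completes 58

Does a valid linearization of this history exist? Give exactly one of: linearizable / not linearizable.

linearizable

one valid linearization: e1, e2, e3, e4, e5, e6, e7, e8, e9, e10
1. e1 offer(58), leaving queue <58>
2. e2 offer(68), leaving queue <58,68>
3. e3 offer(84), leaving queue <58,68,84>
4. e4 offer(59), leaving queue <58,68,84,59>
5. e5 offer(60), leaving queue <58,68,84,59,60>
6. e6 offer(57), leaving queue <58,68,84,59,60,57>
7. e7 offer(14), leaving queue <58,68,84,59,60,57,14>
8. e8 offer(31), leaving queue <58,68,84,59,60,57,14,31>
9. e9 offer(51), leaving queue <58,68,84,59,60,57,14,31,51>
10. e10 poll() → 58, leaving queue <68,84,59,60,57,14,31,51>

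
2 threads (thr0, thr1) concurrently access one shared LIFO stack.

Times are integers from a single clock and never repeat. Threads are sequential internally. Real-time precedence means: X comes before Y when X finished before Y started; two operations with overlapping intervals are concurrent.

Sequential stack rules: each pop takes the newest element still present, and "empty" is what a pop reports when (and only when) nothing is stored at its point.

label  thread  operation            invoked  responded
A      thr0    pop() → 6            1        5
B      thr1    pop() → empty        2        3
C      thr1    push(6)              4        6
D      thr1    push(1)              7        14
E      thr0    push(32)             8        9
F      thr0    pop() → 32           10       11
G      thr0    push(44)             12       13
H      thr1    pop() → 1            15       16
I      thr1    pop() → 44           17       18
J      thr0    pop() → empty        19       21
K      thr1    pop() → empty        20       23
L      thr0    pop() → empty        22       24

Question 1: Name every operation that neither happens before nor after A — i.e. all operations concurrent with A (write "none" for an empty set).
B, C

concurrent with A ([1,5]): every op whose interval crosses 1..5
B [2,3]: concurrent
C [4,6]: concurrent
D [7,14]: after
E [8,9]: after
F [10,11]: after
G [12,13]: after
H [15,16]: after
I [17,18]: after
J [19,21]: after
K [20,23]: after
L [22,24]: after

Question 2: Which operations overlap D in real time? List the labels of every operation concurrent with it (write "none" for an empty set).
E, F, G

overlap test against D [7,14]: concurrent iff the interval meets 7..14
A [1,5]: before
B [2,3]: before
C [4,6]: before
E [8,9]: concurrent
F [10,11]: concurrent
G [12,13]: concurrent
H [15,16]: after
I [17,18]: after
J [19,21]: after
K [20,23]: after
L [22,24]: after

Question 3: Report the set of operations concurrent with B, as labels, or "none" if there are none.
A

B spans [2,3]: anything still running between times 2 and 3 counts as concurrent
A [1,5]: concurrent
C [4,6]: after
D [7,14]: after
E [8,9]: after
F [10,11]: after
G [12,13]: after
H [15,16]: after
I [17,18]: after
J [19,21]: after
K [20,23]: after
L [22,24]: after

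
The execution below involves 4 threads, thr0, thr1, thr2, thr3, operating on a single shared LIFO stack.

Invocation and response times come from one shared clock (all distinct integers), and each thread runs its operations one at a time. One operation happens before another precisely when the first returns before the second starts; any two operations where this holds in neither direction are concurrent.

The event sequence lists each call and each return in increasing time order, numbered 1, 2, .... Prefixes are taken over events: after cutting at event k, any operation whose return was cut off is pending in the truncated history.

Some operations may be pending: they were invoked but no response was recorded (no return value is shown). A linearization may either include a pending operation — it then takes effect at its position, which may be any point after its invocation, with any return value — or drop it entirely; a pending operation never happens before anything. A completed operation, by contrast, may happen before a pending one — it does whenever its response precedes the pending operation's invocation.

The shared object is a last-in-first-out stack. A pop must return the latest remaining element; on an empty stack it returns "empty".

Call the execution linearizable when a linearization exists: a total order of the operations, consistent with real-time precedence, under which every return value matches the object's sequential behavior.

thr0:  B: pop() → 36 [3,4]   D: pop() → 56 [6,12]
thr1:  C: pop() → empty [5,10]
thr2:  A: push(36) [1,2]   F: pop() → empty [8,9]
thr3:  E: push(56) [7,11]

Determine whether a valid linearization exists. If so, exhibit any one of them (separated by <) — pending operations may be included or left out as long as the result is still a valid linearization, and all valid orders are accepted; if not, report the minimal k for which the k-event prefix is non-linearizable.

1. A push(36), leaving stack <36>
2. B pop() → 36, leaving stack <>
3. C pop() → empty, leaving stack <>
4. E push(56), leaving stack <56>
5. D pop() → 56, leaving stack <>
6. F pop() → empty, leaving stack <>

linearizable — witness: A < B < C < E < D < F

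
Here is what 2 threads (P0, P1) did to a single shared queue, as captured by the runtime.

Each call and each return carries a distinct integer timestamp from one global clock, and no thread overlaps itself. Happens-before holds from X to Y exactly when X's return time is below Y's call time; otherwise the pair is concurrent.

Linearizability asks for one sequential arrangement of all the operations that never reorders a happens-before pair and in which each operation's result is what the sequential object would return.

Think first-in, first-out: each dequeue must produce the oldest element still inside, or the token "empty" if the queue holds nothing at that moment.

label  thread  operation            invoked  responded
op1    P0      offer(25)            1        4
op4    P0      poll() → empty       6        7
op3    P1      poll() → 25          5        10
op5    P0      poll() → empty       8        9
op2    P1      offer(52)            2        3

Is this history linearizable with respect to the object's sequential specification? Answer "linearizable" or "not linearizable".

the violation lands at event 7, op4's response at time 7: events 1..6 linearize, events 1..7 do not
no legal order exists: 2 real-time-consistent candidates over 3 completed queue operations, all rejected
including or dropping the 1 pending operation (op3) in any combination fails
take op1, op2, op4 (pending dropped): step 3 already fails, because op4 poll() → empty cannot occur there
take op2, op1, op4 (pending dropped): step 3 already fails, because op4 poll() → empty cannot occur there

not linearizable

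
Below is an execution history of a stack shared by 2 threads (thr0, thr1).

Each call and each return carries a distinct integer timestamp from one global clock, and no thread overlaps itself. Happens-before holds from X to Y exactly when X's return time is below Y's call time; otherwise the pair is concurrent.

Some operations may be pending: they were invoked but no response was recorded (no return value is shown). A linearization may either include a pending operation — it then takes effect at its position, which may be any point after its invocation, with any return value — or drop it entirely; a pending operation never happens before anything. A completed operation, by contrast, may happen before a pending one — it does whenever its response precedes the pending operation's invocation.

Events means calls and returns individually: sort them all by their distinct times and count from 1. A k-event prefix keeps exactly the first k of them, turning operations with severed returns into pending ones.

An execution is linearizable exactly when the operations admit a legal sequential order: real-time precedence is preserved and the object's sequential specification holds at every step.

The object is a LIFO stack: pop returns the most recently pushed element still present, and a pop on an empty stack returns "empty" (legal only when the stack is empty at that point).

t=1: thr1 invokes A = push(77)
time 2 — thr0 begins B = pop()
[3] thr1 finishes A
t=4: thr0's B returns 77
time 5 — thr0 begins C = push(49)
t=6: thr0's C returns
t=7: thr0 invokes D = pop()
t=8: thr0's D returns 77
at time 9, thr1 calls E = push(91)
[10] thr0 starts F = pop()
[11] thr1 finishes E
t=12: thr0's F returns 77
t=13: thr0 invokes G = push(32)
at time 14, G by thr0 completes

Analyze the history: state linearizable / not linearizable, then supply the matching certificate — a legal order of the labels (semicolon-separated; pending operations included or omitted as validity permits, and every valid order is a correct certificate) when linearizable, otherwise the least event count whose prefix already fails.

already the first 8 events (up to D's response at time 8) admit no linearization; the first 7 still do
all 2 real-time-respecting orders fail — 4 completed stack operations, no legal replay
take A, B, C, D: step 4 already fails, because D pop() → 77 cannot occur there
take B, A, C, D: step 1 already fails, because B pop() → 77 cannot occur there

not linearizable — minimal violating prefix: 8 events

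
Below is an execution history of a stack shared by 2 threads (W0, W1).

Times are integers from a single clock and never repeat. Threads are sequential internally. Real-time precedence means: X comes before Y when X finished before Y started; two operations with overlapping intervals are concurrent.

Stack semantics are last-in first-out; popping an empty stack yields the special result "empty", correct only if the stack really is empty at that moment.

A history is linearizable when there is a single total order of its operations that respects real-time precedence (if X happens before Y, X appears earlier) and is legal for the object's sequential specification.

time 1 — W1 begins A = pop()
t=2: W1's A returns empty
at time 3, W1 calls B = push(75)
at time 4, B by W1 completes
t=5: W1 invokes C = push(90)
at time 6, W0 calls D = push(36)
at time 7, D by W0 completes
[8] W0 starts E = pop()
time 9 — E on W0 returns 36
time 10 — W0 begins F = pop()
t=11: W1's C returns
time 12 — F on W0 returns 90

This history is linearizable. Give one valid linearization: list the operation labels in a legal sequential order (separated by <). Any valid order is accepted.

1. A pop() → empty, leaving stack <>
2. B push(75), leaving stack <75>
3. C push(90), leaving stack <75,90>
4. D push(36), leaving stack <75,90,36>
5. E pop() → 36, leaving stack <75,90>
6. F pop() → 90, leaving stack <75>

A < B < C < D < E < F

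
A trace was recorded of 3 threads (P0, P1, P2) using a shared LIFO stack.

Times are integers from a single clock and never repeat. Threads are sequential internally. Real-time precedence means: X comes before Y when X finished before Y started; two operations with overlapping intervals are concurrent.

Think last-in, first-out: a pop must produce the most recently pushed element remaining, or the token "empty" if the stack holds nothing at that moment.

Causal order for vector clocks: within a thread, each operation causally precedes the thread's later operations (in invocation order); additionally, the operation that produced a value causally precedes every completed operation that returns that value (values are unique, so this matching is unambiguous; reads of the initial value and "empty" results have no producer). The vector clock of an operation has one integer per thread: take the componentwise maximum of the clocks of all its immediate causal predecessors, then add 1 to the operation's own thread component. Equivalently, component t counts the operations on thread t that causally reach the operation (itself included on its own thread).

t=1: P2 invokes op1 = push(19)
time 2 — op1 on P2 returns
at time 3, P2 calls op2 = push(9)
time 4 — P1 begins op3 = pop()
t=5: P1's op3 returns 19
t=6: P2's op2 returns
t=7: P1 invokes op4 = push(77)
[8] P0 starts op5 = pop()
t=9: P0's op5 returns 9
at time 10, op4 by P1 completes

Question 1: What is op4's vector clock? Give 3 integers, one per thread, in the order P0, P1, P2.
(0, 2, 1)

no predecessors for op1 (invoked 1): P2 increments from zero → (0, 0, 1)
from VC(op1)=(0, 0, 1), op2 (invoked 3) maxes components and bumps P2 → (0, 0, 2)
from VC(op1)=(0, 0, 1), op3 (invoked 4) maxes components and bumps P1 → (0, 1, 1)
from VC(op3)=(0, 1, 1), op4 (invoked 7) maxes components and bumps P1 → (0, 2, 1)
from VC(op2)=(0, 0, 2), op5 (invoked 8) maxes components and bumps P0 → (1, 0, 2)
target: VC(op4) = (0, 2, 1)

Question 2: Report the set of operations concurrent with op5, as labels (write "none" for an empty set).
op4

concurrent with op5 ([8,9]): every op whose interval crosses 8..9
op1 [1,2]: before
op2 [3,6]: before
op3 [4,5]: before
op4 [7,10]: concurrent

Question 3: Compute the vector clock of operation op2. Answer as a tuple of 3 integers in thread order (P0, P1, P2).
(0, 0, 2)

op1, invoked 1, has no incoming edges; only P2's bump applies → (0, 0, 1)
merge at op2 (invoked 3): VC(op1)=(0, 0, 1), own-thread bump on P2 → (0, 0, 2)
merge at op3 (invoked 4): VC(op1)=(0, 0, 1), own-thread bump on P1 → (0, 1, 1)
merge at op4 (invoked 7): VC(op3)=(0, 1, 1), own-thread bump on P1 → (0, 2, 1)
merge at op5 (invoked 8): VC(op2)=(0, 0, 2), own-thread bump on P0 → (1, 0, 2)
target: VC(op2) = (0, 0, 2)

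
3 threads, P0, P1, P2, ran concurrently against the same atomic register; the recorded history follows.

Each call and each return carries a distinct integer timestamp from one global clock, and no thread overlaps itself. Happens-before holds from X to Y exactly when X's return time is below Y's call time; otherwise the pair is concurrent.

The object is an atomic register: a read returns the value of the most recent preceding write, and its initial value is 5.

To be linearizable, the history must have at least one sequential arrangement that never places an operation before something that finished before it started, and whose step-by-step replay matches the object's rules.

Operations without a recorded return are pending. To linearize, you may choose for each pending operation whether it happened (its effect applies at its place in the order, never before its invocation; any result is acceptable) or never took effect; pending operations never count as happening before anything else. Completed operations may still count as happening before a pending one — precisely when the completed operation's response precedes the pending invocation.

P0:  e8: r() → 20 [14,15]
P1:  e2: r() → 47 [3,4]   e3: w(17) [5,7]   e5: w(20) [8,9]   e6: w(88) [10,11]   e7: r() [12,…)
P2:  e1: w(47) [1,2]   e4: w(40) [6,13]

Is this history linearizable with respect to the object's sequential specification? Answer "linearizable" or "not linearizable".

cut after 14 events: linearizable; cut after 15 events (e8 responds, time 15): not linearizable
real-time-consistent orders of the 7 completed operations: 4 — all fail the atomic register replay
no completion choice of the 1 pending operation (e7) rescues it — every subset was tried
e.g. e1, e2, e3, e4, e5, e6, e8 (pending dropped): illegal at step 7, since e8 r() → 20 cannot apply there
e.g. e1, e2, e3, e5, e4, e6, e8 (pending dropped): illegal at step 7, since e8 r() → 20 cannot apply there

not linearizable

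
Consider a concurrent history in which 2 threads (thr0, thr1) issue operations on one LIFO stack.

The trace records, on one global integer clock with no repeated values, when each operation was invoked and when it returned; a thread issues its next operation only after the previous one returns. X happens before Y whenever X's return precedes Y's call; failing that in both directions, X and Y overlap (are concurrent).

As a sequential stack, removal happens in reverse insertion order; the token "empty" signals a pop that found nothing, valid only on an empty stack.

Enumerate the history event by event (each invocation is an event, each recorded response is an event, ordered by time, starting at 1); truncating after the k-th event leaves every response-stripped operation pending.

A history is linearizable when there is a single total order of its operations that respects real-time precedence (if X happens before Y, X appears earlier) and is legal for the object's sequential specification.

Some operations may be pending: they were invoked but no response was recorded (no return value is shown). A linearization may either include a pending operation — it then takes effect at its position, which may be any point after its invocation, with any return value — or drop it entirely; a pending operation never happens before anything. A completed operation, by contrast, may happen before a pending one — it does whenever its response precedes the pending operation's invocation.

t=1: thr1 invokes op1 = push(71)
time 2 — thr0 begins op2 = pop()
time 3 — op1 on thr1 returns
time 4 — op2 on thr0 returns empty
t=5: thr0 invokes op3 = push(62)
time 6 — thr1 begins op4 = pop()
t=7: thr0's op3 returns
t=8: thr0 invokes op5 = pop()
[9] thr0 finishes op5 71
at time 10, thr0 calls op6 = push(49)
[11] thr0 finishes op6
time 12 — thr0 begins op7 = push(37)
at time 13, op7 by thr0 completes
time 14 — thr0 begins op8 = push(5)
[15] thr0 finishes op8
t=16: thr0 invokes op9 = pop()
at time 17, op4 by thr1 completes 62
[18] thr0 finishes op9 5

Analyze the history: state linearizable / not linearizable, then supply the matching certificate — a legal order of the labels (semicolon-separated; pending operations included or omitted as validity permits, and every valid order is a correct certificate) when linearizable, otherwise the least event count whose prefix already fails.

after step 1 (op2 pop() → empty): stack <>
after step 2 (op1 push(71)): stack <71>
after step 3 (op3 push(62)): stack <71,62>
after step 4 (op4 pop() → 62): stack <71>
after step 5 (op5 pop() → 71): stack <>
after step 6 (op6 push(49)): stack <49>
after step 7 (op7 push(37)): stack <49,37>
after step 8 (op8 push(5)): stack <49,37,5>
after step 9 (op9 pop() → 5): stack <49,37>

linearizable — witness: op2; op1; op3; op4; op5; op6; op7; op8; op9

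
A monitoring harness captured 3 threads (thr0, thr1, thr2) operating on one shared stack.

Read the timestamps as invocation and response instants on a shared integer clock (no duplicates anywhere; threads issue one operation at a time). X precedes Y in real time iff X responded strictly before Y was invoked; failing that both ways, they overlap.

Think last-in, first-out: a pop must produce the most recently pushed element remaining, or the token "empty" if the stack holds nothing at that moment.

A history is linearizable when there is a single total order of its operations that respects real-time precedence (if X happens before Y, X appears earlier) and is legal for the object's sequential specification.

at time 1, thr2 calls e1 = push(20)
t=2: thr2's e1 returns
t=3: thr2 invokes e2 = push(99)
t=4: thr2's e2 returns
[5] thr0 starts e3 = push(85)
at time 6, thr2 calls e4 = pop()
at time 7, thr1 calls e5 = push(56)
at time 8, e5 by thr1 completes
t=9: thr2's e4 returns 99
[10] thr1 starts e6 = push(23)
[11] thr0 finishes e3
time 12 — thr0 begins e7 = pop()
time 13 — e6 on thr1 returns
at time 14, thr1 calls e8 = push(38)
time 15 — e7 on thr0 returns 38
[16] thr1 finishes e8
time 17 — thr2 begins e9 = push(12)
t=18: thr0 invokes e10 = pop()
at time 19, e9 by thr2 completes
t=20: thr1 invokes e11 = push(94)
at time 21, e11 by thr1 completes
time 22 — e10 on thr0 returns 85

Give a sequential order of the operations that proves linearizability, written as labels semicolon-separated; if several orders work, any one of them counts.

e1; e2; e4; e5; e6; e3; e8; e7; e10; e9; e11

1. e1 push(20), leaving stack <20>
2. e2 push(99), leaving stack <20,99>
3. e4 pop() → 99, leaving stack <20>
4. e5 push(56), leaving stack <20,56>
5. e6 push(23), leaving stack <20,56,23>
6. e3 push(85), leaving stack <20,56,23,85>
7. e8 push(38), leaving stack <20,56,23,85,38>
8. e7 pop() → 38, leaving stack <20,56,23,85>
9. e10 pop() → 85, leaving stack <20,56,23>
10. e9 push(12), leaving stack <20,56,23,12>
11. e11 push(94), leaving stack <20,56,23,12,94>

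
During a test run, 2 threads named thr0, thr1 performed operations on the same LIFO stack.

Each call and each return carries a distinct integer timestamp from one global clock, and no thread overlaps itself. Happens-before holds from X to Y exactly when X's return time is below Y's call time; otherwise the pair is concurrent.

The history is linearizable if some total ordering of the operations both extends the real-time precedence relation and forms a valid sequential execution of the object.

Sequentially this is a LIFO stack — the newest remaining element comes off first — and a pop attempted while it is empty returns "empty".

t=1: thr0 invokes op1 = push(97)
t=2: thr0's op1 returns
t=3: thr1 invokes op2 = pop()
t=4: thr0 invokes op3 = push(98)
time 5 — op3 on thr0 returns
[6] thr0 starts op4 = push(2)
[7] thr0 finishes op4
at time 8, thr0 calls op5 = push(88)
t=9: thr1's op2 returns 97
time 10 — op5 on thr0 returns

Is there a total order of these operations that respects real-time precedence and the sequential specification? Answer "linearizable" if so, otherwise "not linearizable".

witness order: op1, op2, op3, op4, op5
1. op1 push(97), leaving stack <97>
2. op2 pop() → 97, leaving stack <>
3. op3 push(98), leaving stack <98>
4. op4 push(2), leaving stack <98,2>
5. op5 push(88), leaving stack <98,2,88>

linearizable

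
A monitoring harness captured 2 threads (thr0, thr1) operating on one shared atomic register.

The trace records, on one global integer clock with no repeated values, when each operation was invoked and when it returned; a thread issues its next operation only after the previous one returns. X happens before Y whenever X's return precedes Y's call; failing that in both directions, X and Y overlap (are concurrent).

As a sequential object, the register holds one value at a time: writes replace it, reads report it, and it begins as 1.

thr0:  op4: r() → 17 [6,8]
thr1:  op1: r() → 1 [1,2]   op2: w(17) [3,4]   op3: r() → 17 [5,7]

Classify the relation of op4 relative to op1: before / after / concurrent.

after

op4 spans [6,8], op1 spans [1,2]
resp(op1)=2 < inv(op4)=6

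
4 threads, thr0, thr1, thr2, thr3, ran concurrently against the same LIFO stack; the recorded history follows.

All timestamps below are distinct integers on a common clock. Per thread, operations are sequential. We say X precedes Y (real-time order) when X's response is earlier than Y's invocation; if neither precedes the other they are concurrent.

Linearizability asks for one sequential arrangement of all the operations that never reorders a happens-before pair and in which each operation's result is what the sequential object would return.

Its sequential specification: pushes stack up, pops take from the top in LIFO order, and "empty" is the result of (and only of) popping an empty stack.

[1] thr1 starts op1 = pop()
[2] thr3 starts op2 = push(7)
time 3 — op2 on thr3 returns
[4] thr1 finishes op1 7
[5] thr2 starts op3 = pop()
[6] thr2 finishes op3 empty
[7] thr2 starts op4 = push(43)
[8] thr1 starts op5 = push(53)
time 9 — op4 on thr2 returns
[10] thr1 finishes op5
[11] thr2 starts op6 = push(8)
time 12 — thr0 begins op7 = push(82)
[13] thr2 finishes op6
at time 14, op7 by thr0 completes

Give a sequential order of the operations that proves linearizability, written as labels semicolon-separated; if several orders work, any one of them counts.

1. op2 push(7), leaving stack <7>
2. op1 pop() → 7, leaving stack <>
3. op3 pop() → empty, leaving stack <>
4. op4 push(43), leaving stack <43>
5. op5 push(53), leaving stack <43,53>
6. op6 push(8), leaving stack <43,53,8>
7. op7 push(82), leaving stack <43,53,8,82>

op2; op1; op3; op4; op5; op6; op7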